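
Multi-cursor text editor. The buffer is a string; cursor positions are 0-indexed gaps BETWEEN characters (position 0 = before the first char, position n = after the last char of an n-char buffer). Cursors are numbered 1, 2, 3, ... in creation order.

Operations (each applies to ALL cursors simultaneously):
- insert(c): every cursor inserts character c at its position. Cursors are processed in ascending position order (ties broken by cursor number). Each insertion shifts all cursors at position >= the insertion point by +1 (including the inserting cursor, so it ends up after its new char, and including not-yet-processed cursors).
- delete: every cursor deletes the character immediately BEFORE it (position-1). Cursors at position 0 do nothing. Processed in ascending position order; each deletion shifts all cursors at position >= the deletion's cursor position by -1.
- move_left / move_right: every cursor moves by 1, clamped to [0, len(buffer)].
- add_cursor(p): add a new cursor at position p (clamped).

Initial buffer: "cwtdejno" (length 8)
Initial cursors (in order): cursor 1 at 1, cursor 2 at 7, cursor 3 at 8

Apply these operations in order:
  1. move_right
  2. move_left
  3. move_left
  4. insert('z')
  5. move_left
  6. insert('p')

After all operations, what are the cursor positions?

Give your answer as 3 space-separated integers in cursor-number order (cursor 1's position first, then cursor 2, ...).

After op 1 (move_right): buffer="cwtdejno" (len 8), cursors c1@2 c2@8 c3@8, authorship ........
After op 2 (move_left): buffer="cwtdejno" (len 8), cursors c1@1 c2@7 c3@7, authorship ........
After op 3 (move_left): buffer="cwtdejno" (len 8), cursors c1@0 c2@6 c3@6, authorship ........
After op 4 (insert('z')): buffer="zcwtdejzzno" (len 11), cursors c1@1 c2@9 c3@9, authorship 1......23..
After op 5 (move_left): buffer="zcwtdejzzno" (len 11), cursors c1@0 c2@8 c3@8, authorship 1......23..
After op 6 (insert('p')): buffer="pzcwtdejzppzno" (len 14), cursors c1@1 c2@11 c3@11, authorship 11......2233..

Answer: 1 11 11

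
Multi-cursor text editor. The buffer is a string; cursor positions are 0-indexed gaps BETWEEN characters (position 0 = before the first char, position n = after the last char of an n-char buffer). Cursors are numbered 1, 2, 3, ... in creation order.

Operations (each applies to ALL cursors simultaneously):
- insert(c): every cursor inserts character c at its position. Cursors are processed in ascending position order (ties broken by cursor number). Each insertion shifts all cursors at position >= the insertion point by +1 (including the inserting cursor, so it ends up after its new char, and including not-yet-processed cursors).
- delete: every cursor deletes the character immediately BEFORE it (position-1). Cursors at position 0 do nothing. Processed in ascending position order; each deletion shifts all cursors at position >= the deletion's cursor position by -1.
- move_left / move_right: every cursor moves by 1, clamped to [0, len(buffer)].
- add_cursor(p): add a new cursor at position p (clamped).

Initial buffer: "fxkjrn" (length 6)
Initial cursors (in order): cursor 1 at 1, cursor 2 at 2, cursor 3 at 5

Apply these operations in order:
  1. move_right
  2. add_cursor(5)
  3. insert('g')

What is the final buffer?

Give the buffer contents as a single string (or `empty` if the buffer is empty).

After op 1 (move_right): buffer="fxkjrn" (len 6), cursors c1@2 c2@3 c3@6, authorship ......
After op 2 (add_cursor(5)): buffer="fxkjrn" (len 6), cursors c1@2 c2@3 c4@5 c3@6, authorship ......
After op 3 (insert('g')): buffer="fxgkgjrgng" (len 10), cursors c1@3 c2@5 c4@8 c3@10, authorship ..1.2..4.3

Answer: fxgkgjrgng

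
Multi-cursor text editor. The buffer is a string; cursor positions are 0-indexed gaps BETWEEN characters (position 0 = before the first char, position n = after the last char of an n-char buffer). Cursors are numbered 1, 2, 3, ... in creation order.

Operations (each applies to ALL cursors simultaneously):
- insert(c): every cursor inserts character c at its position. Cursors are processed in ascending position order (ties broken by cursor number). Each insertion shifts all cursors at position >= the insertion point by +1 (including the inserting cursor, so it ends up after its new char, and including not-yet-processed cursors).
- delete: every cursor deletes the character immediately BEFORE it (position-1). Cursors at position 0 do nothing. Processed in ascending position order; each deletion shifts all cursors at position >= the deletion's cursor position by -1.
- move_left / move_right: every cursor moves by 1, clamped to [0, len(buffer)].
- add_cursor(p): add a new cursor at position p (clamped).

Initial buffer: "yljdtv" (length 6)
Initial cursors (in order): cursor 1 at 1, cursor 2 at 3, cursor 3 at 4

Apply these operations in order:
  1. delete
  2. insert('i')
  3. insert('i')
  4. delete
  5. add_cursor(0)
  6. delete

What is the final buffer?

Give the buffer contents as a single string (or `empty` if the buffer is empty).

After op 1 (delete): buffer="ltv" (len 3), cursors c1@0 c2@1 c3@1, authorship ...
After op 2 (insert('i')): buffer="iliitv" (len 6), cursors c1@1 c2@4 c3@4, authorship 1.23..
After op 3 (insert('i')): buffer="iiliiiitv" (len 9), cursors c1@2 c2@7 c3@7, authorship 11.2323..
After op 4 (delete): buffer="iliitv" (len 6), cursors c1@1 c2@4 c3@4, authorship 1.23..
After op 5 (add_cursor(0)): buffer="iliitv" (len 6), cursors c4@0 c1@1 c2@4 c3@4, authorship 1.23..
After op 6 (delete): buffer="ltv" (len 3), cursors c1@0 c4@0 c2@1 c3@1, authorship ...

Answer: ltv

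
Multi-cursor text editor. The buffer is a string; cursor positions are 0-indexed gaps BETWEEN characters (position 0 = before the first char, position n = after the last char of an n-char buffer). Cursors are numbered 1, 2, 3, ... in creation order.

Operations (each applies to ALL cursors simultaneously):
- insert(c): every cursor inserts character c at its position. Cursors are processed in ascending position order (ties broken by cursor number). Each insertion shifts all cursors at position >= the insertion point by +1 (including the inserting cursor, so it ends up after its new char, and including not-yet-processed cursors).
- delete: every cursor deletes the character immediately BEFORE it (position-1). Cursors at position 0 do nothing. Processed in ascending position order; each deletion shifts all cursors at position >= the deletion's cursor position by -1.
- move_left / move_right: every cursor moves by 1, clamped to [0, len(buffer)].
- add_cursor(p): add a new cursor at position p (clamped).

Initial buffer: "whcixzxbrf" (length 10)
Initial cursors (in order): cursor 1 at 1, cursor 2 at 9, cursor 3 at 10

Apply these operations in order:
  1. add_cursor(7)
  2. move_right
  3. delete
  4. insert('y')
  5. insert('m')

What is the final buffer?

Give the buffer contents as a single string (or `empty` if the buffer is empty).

Answer: wymcixzxyyymmm

Derivation:
After op 1 (add_cursor(7)): buffer="whcixzxbrf" (len 10), cursors c1@1 c4@7 c2@9 c3@10, authorship ..........
After op 2 (move_right): buffer="whcixzxbrf" (len 10), cursors c1@2 c4@8 c2@10 c3@10, authorship ..........
After op 3 (delete): buffer="wcixzx" (len 6), cursors c1@1 c2@6 c3@6 c4@6, authorship ......
After op 4 (insert('y')): buffer="wycixzxyyy" (len 10), cursors c1@2 c2@10 c3@10 c4@10, authorship .1.....234
After op 5 (insert('m')): buffer="wymcixzxyyymmm" (len 14), cursors c1@3 c2@14 c3@14 c4@14, authorship .11.....234234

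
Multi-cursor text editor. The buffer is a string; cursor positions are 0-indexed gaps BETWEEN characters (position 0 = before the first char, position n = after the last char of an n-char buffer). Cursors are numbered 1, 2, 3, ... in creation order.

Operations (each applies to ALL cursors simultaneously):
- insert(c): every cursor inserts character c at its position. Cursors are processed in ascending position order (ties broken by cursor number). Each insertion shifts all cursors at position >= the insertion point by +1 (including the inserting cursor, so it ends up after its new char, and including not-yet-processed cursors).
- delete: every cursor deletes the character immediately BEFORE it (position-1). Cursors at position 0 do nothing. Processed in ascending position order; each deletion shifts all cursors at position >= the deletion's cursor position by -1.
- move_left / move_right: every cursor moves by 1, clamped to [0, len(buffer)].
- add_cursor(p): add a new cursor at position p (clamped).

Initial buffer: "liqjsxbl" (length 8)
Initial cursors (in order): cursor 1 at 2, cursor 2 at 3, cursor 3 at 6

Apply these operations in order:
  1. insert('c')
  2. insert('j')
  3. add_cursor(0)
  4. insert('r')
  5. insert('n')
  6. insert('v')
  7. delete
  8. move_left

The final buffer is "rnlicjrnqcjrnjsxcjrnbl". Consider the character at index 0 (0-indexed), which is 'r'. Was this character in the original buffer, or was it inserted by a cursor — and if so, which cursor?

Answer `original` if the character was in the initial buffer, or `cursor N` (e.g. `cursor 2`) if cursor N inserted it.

Answer: cursor 4

Derivation:
After op 1 (insert('c')): buffer="licqcjsxcbl" (len 11), cursors c1@3 c2@5 c3@9, authorship ..1.2...3..
After op 2 (insert('j')): buffer="licjqcjjsxcjbl" (len 14), cursors c1@4 c2@7 c3@12, authorship ..11.22...33..
After op 3 (add_cursor(0)): buffer="licjqcjjsxcjbl" (len 14), cursors c4@0 c1@4 c2@7 c3@12, authorship ..11.22...33..
After op 4 (insert('r')): buffer="rlicjrqcjrjsxcjrbl" (len 18), cursors c4@1 c1@6 c2@10 c3@16, authorship 4..111.222...333..
After op 5 (insert('n')): buffer="rnlicjrnqcjrnjsxcjrnbl" (len 22), cursors c4@2 c1@8 c2@13 c3@20, authorship 44..1111.2222...3333..
After op 6 (insert('v')): buffer="rnvlicjrnvqcjrnvjsxcjrnvbl" (len 26), cursors c4@3 c1@10 c2@16 c3@24, authorship 444..11111.22222...33333..
After op 7 (delete): buffer="rnlicjrnqcjrnjsxcjrnbl" (len 22), cursors c4@2 c1@8 c2@13 c3@20, authorship 44..1111.2222...3333..
After op 8 (move_left): buffer="rnlicjrnqcjrnjsxcjrnbl" (len 22), cursors c4@1 c1@7 c2@12 c3@19, authorship 44..1111.2222...3333..
Authorship (.=original, N=cursor N): 4 4 . . 1 1 1 1 . 2 2 2 2 . . . 3 3 3 3 . .
Index 0: author = 4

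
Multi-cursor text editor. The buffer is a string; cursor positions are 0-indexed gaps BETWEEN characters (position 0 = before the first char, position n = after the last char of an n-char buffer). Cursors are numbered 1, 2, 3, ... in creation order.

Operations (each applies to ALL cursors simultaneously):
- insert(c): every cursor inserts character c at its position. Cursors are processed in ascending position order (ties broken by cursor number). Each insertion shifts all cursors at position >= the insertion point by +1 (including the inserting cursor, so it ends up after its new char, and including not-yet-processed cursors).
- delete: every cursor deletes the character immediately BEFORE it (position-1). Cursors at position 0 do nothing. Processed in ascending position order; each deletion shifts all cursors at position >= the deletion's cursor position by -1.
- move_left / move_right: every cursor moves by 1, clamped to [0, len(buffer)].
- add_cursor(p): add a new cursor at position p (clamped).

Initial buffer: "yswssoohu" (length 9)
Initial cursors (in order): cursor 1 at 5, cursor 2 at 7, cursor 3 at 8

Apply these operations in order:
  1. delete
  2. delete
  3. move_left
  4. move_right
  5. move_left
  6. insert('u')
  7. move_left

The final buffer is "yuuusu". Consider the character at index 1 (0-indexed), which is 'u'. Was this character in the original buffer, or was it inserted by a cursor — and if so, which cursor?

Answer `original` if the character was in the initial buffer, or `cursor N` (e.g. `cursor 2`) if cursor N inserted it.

Answer: cursor 1

Derivation:
After op 1 (delete): buffer="yswsou" (len 6), cursors c1@4 c2@5 c3@5, authorship ......
After op 2 (delete): buffer="ysu" (len 3), cursors c1@2 c2@2 c3@2, authorship ...
After op 3 (move_left): buffer="ysu" (len 3), cursors c1@1 c2@1 c3@1, authorship ...
After op 4 (move_right): buffer="ysu" (len 3), cursors c1@2 c2@2 c3@2, authorship ...
After op 5 (move_left): buffer="ysu" (len 3), cursors c1@1 c2@1 c3@1, authorship ...
After op 6 (insert('u')): buffer="yuuusu" (len 6), cursors c1@4 c2@4 c3@4, authorship .123..
After op 7 (move_left): buffer="yuuusu" (len 6), cursors c1@3 c2@3 c3@3, authorship .123..
Authorship (.=original, N=cursor N): . 1 2 3 . .
Index 1: author = 1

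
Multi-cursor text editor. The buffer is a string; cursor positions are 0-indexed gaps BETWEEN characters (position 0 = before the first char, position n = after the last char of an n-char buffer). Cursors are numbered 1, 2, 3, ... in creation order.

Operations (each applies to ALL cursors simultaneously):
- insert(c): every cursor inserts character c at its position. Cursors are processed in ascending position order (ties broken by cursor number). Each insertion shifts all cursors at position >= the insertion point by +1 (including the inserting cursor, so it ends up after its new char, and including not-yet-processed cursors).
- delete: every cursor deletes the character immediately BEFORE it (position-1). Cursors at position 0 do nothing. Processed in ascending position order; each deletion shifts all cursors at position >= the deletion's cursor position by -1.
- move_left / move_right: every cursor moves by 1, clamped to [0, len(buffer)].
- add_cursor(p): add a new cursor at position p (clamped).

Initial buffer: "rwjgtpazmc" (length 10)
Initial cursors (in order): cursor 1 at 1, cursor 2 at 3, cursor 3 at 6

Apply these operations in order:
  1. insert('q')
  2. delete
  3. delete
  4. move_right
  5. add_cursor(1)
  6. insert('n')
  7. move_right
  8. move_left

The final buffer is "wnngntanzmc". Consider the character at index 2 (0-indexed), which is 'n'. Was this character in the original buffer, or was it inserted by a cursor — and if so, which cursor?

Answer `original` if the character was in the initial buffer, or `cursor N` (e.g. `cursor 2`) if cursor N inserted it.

After op 1 (insert('q')): buffer="rqwjqgtpqazmc" (len 13), cursors c1@2 c2@5 c3@9, authorship .1..2...3....
After op 2 (delete): buffer="rwjgtpazmc" (len 10), cursors c1@1 c2@3 c3@6, authorship ..........
After op 3 (delete): buffer="wgtazmc" (len 7), cursors c1@0 c2@1 c3@3, authorship .......
After op 4 (move_right): buffer="wgtazmc" (len 7), cursors c1@1 c2@2 c3@4, authorship .......
After op 5 (add_cursor(1)): buffer="wgtazmc" (len 7), cursors c1@1 c4@1 c2@2 c3@4, authorship .......
After op 6 (insert('n')): buffer="wnngntanzmc" (len 11), cursors c1@3 c4@3 c2@5 c3@8, authorship .14.2..3...
After op 7 (move_right): buffer="wnngntanzmc" (len 11), cursors c1@4 c4@4 c2@6 c3@9, authorship .14.2..3...
After op 8 (move_left): buffer="wnngntanzmc" (len 11), cursors c1@3 c4@3 c2@5 c3@8, authorship .14.2..3...
Authorship (.=original, N=cursor N): . 1 4 . 2 . . 3 . . .
Index 2: author = 4

Answer: cursor 4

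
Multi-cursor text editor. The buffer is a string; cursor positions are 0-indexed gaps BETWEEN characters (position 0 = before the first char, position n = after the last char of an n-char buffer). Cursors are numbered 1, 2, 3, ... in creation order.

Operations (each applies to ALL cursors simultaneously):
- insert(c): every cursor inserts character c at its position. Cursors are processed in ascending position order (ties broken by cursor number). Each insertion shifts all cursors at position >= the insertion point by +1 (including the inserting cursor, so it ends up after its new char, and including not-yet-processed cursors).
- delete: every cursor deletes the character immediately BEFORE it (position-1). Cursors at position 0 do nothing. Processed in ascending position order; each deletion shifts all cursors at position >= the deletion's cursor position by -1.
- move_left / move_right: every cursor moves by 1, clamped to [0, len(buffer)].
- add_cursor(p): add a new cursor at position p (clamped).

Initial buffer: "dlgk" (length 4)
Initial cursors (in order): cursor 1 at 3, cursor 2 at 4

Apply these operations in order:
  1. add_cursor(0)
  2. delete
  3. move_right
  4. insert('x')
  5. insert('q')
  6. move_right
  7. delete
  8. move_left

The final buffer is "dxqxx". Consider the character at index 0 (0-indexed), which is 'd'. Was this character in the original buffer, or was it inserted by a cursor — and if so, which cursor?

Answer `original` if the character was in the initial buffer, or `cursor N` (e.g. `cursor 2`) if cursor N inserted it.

After op 1 (add_cursor(0)): buffer="dlgk" (len 4), cursors c3@0 c1@3 c2@4, authorship ....
After op 2 (delete): buffer="dl" (len 2), cursors c3@0 c1@2 c2@2, authorship ..
After op 3 (move_right): buffer="dl" (len 2), cursors c3@1 c1@2 c2@2, authorship ..
After op 4 (insert('x')): buffer="dxlxx" (len 5), cursors c3@2 c1@5 c2@5, authorship .3.12
After op 5 (insert('q')): buffer="dxqlxxqq" (len 8), cursors c3@3 c1@8 c2@8, authorship .33.1212
After op 6 (move_right): buffer="dxqlxxqq" (len 8), cursors c3@4 c1@8 c2@8, authorship .33.1212
After op 7 (delete): buffer="dxqxx" (len 5), cursors c3@3 c1@5 c2@5, authorship .3312
After op 8 (move_left): buffer="dxqxx" (len 5), cursors c3@2 c1@4 c2@4, authorship .3312
Authorship (.=original, N=cursor N): . 3 3 1 2
Index 0: author = original

Answer: original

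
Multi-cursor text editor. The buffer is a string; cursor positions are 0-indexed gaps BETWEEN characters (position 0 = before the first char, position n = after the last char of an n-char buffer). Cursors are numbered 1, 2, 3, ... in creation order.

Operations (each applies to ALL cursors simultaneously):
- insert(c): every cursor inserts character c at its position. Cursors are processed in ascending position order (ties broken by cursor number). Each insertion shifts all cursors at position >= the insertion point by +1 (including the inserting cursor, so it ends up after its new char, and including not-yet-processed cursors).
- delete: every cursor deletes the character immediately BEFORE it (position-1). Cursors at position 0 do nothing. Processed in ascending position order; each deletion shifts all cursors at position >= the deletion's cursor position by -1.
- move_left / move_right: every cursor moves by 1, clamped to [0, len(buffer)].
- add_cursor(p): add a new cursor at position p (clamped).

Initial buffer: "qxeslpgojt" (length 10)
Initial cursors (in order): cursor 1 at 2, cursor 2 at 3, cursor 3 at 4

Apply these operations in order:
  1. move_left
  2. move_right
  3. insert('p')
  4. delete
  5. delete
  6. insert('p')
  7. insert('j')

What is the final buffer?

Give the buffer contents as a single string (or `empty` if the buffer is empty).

Answer: qpppjjjlpgojt

Derivation:
After op 1 (move_left): buffer="qxeslpgojt" (len 10), cursors c1@1 c2@2 c3@3, authorship ..........
After op 2 (move_right): buffer="qxeslpgojt" (len 10), cursors c1@2 c2@3 c3@4, authorship ..........
After op 3 (insert('p')): buffer="qxpepsplpgojt" (len 13), cursors c1@3 c2@5 c3@7, authorship ..1.2.3......
After op 4 (delete): buffer="qxeslpgojt" (len 10), cursors c1@2 c2@3 c3@4, authorship ..........
After op 5 (delete): buffer="qlpgojt" (len 7), cursors c1@1 c2@1 c3@1, authorship .......
After op 6 (insert('p')): buffer="qppplpgojt" (len 10), cursors c1@4 c2@4 c3@4, authorship .123......
After op 7 (insert('j')): buffer="qpppjjjlpgojt" (len 13), cursors c1@7 c2@7 c3@7, authorship .123123......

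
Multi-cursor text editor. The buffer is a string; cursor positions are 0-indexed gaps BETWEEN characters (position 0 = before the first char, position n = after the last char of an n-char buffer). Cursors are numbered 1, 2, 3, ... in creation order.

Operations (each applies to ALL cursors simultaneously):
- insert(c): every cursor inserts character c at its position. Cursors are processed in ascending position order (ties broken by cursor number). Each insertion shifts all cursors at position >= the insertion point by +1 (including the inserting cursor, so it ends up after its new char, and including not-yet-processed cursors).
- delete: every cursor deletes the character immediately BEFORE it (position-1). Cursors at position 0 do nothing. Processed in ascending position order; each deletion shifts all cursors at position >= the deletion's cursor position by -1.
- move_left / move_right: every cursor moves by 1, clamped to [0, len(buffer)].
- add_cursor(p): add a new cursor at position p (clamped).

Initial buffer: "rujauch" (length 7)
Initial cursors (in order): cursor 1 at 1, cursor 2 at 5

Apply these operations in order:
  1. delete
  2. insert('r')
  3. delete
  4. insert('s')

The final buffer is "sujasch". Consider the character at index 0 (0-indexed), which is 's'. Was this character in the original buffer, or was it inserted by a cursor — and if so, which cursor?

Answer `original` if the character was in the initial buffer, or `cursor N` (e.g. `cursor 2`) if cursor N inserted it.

After op 1 (delete): buffer="ujach" (len 5), cursors c1@0 c2@3, authorship .....
After op 2 (insert('r')): buffer="rujarch" (len 7), cursors c1@1 c2@5, authorship 1...2..
After op 3 (delete): buffer="ujach" (len 5), cursors c1@0 c2@3, authorship .....
After op 4 (insert('s')): buffer="sujasch" (len 7), cursors c1@1 c2@5, authorship 1...2..
Authorship (.=original, N=cursor N): 1 . . . 2 . .
Index 0: author = 1

Answer: cursor 1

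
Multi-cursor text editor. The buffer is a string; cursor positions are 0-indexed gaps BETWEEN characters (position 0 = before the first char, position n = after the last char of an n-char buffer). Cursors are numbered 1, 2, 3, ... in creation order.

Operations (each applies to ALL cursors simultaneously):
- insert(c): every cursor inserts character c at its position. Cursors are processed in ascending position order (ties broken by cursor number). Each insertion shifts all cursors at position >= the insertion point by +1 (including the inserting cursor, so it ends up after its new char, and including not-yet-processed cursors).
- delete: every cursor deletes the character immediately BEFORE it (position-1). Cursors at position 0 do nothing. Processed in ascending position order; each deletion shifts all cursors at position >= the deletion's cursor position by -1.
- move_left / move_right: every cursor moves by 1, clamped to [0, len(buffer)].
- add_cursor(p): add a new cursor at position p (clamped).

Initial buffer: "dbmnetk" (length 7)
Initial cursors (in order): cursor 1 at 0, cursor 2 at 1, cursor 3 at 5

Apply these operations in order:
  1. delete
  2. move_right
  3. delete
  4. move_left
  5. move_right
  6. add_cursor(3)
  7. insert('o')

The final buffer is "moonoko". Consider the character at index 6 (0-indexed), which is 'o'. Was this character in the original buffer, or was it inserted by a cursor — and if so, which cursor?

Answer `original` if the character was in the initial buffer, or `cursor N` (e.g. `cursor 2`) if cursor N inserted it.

After op 1 (delete): buffer="bmntk" (len 5), cursors c1@0 c2@0 c3@3, authorship .....
After op 2 (move_right): buffer="bmntk" (len 5), cursors c1@1 c2@1 c3@4, authorship .....
After op 3 (delete): buffer="mnk" (len 3), cursors c1@0 c2@0 c3@2, authorship ...
After op 4 (move_left): buffer="mnk" (len 3), cursors c1@0 c2@0 c3@1, authorship ...
After op 5 (move_right): buffer="mnk" (len 3), cursors c1@1 c2@1 c3@2, authorship ...
After op 6 (add_cursor(3)): buffer="mnk" (len 3), cursors c1@1 c2@1 c3@2 c4@3, authorship ...
After op 7 (insert('o')): buffer="moonoko" (len 7), cursors c1@3 c2@3 c3@5 c4@7, authorship .12.3.4
Authorship (.=original, N=cursor N): . 1 2 . 3 . 4
Index 6: author = 4

Answer: cursor 4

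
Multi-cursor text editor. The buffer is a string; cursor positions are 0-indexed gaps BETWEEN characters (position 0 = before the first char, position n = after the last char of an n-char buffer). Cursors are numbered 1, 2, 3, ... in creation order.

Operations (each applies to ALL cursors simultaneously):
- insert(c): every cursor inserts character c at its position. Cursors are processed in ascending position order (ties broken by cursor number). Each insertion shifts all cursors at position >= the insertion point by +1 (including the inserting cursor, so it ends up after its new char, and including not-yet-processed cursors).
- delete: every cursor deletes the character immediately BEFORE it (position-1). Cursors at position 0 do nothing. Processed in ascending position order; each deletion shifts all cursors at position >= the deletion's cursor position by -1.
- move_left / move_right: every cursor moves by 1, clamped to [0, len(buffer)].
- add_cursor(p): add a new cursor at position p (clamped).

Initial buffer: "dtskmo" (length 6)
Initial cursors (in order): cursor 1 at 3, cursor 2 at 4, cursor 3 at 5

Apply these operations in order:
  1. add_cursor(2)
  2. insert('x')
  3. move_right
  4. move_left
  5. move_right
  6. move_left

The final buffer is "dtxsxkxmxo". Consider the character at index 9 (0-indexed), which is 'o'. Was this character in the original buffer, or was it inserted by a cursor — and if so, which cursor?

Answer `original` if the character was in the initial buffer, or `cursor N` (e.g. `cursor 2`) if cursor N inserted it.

Answer: original

Derivation:
After op 1 (add_cursor(2)): buffer="dtskmo" (len 6), cursors c4@2 c1@3 c2@4 c3@5, authorship ......
After op 2 (insert('x')): buffer="dtxsxkxmxo" (len 10), cursors c4@3 c1@5 c2@7 c3@9, authorship ..4.1.2.3.
After op 3 (move_right): buffer="dtxsxkxmxo" (len 10), cursors c4@4 c1@6 c2@8 c3@10, authorship ..4.1.2.3.
After op 4 (move_left): buffer="dtxsxkxmxo" (len 10), cursors c4@3 c1@5 c2@7 c3@9, authorship ..4.1.2.3.
After op 5 (move_right): buffer="dtxsxkxmxo" (len 10), cursors c4@4 c1@6 c2@8 c3@10, authorship ..4.1.2.3.
After op 6 (move_left): buffer="dtxsxkxmxo" (len 10), cursors c4@3 c1@5 c2@7 c3@9, authorship ..4.1.2.3.
Authorship (.=original, N=cursor N): . . 4 . 1 . 2 . 3 .
Index 9: author = original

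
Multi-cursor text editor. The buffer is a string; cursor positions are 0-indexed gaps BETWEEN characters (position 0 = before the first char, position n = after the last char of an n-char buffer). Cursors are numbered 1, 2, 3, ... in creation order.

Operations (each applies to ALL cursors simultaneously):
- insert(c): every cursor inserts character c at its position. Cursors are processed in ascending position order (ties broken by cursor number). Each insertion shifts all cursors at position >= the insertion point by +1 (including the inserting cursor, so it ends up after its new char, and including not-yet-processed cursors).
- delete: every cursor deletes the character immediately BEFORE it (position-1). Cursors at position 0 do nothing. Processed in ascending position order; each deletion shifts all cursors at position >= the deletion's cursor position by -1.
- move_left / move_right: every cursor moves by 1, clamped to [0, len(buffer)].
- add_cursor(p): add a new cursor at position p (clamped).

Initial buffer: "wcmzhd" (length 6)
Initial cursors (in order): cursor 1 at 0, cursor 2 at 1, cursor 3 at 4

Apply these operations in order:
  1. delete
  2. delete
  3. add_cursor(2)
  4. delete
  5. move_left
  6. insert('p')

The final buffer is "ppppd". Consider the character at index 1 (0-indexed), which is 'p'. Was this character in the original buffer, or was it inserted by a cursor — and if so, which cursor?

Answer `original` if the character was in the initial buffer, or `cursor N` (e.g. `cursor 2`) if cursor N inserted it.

Answer: cursor 2

Derivation:
After op 1 (delete): buffer="cmhd" (len 4), cursors c1@0 c2@0 c3@2, authorship ....
After op 2 (delete): buffer="chd" (len 3), cursors c1@0 c2@0 c3@1, authorship ...
After op 3 (add_cursor(2)): buffer="chd" (len 3), cursors c1@0 c2@0 c3@1 c4@2, authorship ...
After op 4 (delete): buffer="d" (len 1), cursors c1@0 c2@0 c3@0 c4@0, authorship .
After op 5 (move_left): buffer="d" (len 1), cursors c1@0 c2@0 c3@0 c4@0, authorship .
After op 6 (insert('p')): buffer="ppppd" (len 5), cursors c1@4 c2@4 c3@4 c4@4, authorship 1234.
Authorship (.=original, N=cursor N): 1 2 3 4 .
Index 1: author = 2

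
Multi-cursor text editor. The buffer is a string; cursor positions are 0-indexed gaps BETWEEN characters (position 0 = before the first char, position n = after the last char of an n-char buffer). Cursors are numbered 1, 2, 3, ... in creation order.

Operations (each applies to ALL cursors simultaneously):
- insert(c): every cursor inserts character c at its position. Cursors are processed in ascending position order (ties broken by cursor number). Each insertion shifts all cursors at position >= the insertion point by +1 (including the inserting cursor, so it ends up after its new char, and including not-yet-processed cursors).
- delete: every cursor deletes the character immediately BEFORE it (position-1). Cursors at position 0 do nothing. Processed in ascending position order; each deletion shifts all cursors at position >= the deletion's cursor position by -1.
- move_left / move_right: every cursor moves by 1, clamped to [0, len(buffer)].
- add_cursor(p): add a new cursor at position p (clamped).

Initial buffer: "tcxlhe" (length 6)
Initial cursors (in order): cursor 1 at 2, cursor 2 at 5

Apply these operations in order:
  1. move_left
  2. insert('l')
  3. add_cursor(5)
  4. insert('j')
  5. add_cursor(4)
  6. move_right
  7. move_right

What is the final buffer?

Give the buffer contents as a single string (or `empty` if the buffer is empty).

After op 1 (move_left): buffer="tcxlhe" (len 6), cursors c1@1 c2@4, authorship ......
After op 2 (insert('l')): buffer="tlcxllhe" (len 8), cursors c1@2 c2@6, authorship .1...2..
After op 3 (add_cursor(5)): buffer="tlcxllhe" (len 8), cursors c1@2 c3@5 c2@6, authorship .1...2..
After op 4 (insert('j')): buffer="tljcxljljhe" (len 11), cursors c1@3 c3@7 c2@9, authorship .11...322..
After op 5 (add_cursor(4)): buffer="tljcxljljhe" (len 11), cursors c1@3 c4@4 c3@7 c2@9, authorship .11...322..
After op 6 (move_right): buffer="tljcxljljhe" (len 11), cursors c1@4 c4@5 c3@8 c2@10, authorship .11...322..
After op 7 (move_right): buffer="tljcxljljhe" (len 11), cursors c1@5 c4@6 c3@9 c2@11, authorship .11...322..

Answer: tljcxljljhe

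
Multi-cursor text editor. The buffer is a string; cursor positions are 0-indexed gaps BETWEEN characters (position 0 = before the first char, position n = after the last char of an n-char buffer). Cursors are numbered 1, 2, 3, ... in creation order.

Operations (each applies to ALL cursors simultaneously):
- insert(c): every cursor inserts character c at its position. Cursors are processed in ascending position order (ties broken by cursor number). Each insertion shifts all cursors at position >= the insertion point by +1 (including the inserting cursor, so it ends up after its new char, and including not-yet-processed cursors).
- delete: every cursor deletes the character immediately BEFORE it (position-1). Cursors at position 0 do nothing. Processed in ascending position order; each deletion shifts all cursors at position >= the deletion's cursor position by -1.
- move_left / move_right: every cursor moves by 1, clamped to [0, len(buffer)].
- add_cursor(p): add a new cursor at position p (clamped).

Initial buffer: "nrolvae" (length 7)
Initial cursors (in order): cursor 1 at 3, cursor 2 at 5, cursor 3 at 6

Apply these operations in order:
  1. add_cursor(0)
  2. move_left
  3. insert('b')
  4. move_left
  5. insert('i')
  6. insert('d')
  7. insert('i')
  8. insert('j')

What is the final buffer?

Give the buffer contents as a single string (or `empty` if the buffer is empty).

After op 1 (add_cursor(0)): buffer="nrolvae" (len 7), cursors c4@0 c1@3 c2@5 c3@6, authorship .......
After op 2 (move_left): buffer="nrolvae" (len 7), cursors c4@0 c1@2 c2@4 c3@5, authorship .......
After op 3 (insert('b')): buffer="bnrbolbvbae" (len 11), cursors c4@1 c1@4 c2@7 c3@9, authorship 4..1..2.3..
After op 4 (move_left): buffer="bnrbolbvbae" (len 11), cursors c4@0 c1@3 c2@6 c3@8, authorship 4..1..2.3..
After op 5 (insert('i')): buffer="ibnribolibvibae" (len 15), cursors c4@1 c1@5 c2@9 c3@12, authorship 44..11..22.33..
After op 6 (insert('d')): buffer="idbnridbolidbvidbae" (len 19), cursors c4@2 c1@7 c2@12 c3@16, authorship 444..111..222.333..
After op 7 (insert('i')): buffer="idibnridibolidibvidibae" (len 23), cursors c4@3 c1@9 c2@15 c3@20, authorship 4444..1111..2222.3333..
After op 8 (insert('j')): buffer="idijbnridijbolidijbvidijbae" (len 27), cursors c4@4 c1@11 c2@18 c3@24, authorship 44444..11111..22222.33333..

Answer: idijbnridijbolidijbvidijbae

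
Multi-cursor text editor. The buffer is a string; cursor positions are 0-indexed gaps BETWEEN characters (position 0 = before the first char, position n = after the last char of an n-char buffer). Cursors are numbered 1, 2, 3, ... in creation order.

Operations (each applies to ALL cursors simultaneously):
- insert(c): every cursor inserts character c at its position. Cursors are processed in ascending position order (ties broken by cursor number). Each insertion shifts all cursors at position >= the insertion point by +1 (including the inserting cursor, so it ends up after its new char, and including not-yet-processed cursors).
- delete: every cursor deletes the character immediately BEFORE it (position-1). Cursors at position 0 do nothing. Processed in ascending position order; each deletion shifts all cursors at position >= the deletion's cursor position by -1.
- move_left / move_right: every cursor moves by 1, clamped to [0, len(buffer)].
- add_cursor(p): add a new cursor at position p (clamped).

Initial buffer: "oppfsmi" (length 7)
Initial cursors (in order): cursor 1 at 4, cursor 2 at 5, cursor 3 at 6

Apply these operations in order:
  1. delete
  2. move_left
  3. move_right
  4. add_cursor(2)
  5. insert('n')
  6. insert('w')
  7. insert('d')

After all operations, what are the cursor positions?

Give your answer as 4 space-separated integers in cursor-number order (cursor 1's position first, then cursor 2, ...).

Answer: 15 15 15 5

Derivation:
After op 1 (delete): buffer="oppi" (len 4), cursors c1@3 c2@3 c3@3, authorship ....
After op 2 (move_left): buffer="oppi" (len 4), cursors c1@2 c2@2 c3@2, authorship ....
After op 3 (move_right): buffer="oppi" (len 4), cursors c1@3 c2@3 c3@3, authorship ....
After op 4 (add_cursor(2)): buffer="oppi" (len 4), cursors c4@2 c1@3 c2@3 c3@3, authorship ....
After op 5 (insert('n')): buffer="opnpnnni" (len 8), cursors c4@3 c1@7 c2@7 c3@7, authorship ..4.123.
After op 6 (insert('w')): buffer="opnwpnnnwwwi" (len 12), cursors c4@4 c1@11 c2@11 c3@11, authorship ..44.123123.
After op 7 (insert('d')): buffer="opnwdpnnnwwwdddi" (len 16), cursors c4@5 c1@15 c2@15 c3@15, authorship ..444.123123123.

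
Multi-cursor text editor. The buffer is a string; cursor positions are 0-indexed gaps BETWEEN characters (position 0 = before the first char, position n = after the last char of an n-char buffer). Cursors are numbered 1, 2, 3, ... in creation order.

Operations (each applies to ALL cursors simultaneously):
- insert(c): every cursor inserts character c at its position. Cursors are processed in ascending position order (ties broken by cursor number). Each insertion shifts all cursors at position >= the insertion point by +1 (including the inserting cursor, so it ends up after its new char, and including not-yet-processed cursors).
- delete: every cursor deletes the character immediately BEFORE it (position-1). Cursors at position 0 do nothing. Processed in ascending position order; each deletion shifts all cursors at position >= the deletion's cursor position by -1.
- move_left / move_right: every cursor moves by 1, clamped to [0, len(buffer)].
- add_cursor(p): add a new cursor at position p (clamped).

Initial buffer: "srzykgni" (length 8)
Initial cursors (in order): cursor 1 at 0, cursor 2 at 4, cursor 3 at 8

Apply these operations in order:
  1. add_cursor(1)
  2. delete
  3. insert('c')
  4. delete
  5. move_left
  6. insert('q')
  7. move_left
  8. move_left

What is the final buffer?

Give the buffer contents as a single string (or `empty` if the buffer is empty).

After op 1 (add_cursor(1)): buffer="srzykgni" (len 8), cursors c1@0 c4@1 c2@4 c3@8, authorship ........
After op 2 (delete): buffer="rzkgn" (len 5), cursors c1@0 c4@0 c2@2 c3@5, authorship .....
After op 3 (insert('c')): buffer="ccrzckgnc" (len 9), cursors c1@2 c4@2 c2@5 c3@9, authorship 14..2...3
After op 4 (delete): buffer="rzkgn" (len 5), cursors c1@0 c4@0 c2@2 c3@5, authorship .....
After op 5 (move_left): buffer="rzkgn" (len 5), cursors c1@0 c4@0 c2@1 c3@4, authorship .....
After op 6 (insert('q')): buffer="qqrqzkgqn" (len 9), cursors c1@2 c4@2 c2@4 c3@8, authorship 14.2...3.
After op 7 (move_left): buffer="qqrqzkgqn" (len 9), cursors c1@1 c4@1 c2@3 c3@7, authorship 14.2...3.
After op 8 (move_left): buffer="qqrqzkgqn" (len 9), cursors c1@0 c4@0 c2@2 c3@6, authorship 14.2...3.

Answer: qqrqzkgqn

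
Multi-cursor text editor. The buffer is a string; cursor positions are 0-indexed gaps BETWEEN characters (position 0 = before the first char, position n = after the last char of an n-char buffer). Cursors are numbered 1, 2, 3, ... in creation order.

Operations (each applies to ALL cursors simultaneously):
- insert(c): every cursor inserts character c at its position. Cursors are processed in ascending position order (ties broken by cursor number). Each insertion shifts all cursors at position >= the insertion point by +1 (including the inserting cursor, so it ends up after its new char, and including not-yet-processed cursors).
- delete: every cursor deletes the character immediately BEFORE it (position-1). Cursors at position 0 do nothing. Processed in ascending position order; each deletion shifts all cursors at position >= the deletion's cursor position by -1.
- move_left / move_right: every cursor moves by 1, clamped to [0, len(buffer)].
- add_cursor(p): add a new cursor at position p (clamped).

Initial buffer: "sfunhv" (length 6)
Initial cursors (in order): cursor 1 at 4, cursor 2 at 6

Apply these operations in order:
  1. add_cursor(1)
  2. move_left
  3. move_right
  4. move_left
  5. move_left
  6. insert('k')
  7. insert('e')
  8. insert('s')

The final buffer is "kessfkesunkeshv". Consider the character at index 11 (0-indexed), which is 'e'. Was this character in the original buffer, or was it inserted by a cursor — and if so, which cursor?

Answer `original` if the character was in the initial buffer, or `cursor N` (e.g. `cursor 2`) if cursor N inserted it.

Answer: cursor 2

Derivation:
After op 1 (add_cursor(1)): buffer="sfunhv" (len 6), cursors c3@1 c1@4 c2@6, authorship ......
After op 2 (move_left): buffer="sfunhv" (len 6), cursors c3@0 c1@3 c2@5, authorship ......
After op 3 (move_right): buffer="sfunhv" (len 6), cursors c3@1 c1@4 c2@6, authorship ......
After op 4 (move_left): buffer="sfunhv" (len 6), cursors c3@0 c1@3 c2@5, authorship ......
After op 5 (move_left): buffer="sfunhv" (len 6), cursors c3@0 c1@2 c2@4, authorship ......
After op 6 (insert('k')): buffer="ksfkunkhv" (len 9), cursors c3@1 c1@4 c2@7, authorship 3..1..2..
After op 7 (insert('e')): buffer="kesfkeunkehv" (len 12), cursors c3@2 c1@6 c2@10, authorship 33..11..22..
After op 8 (insert('s')): buffer="kessfkesunkeshv" (len 15), cursors c3@3 c1@8 c2@13, authorship 333..111..222..
Authorship (.=original, N=cursor N): 3 3 3 . . 1 1 1 . . 2 2 2 . .
Index 11: author = 2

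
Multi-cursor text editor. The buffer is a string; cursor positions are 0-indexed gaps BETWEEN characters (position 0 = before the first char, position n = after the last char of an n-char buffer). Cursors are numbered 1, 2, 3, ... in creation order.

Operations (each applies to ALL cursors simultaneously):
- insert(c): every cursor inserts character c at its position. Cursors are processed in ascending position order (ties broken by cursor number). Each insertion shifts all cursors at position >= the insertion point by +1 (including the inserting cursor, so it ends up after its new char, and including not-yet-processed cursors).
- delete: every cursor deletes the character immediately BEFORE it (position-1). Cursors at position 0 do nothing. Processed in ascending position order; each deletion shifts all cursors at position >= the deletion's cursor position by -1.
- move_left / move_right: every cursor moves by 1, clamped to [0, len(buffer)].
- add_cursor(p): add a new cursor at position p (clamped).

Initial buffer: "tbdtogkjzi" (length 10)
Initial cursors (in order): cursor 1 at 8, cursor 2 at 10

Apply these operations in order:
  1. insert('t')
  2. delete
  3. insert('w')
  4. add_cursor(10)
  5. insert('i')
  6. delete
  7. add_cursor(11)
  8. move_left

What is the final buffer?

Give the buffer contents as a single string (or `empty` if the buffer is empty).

Answer: tbdtogkjwziw

Derivation:
After op 1 (insert('t')): buffer="tbdtogkjtzit" (len 12), cursors c1@9 c2@12, authorship ........1..2
After op 2 (delete): buffer="tbdtogkjzi" (len 10), cursors c1@8 c2@10, authorship ..........
After op 3 (insert('w')): buffer="tbdtogkjwziw" (len 12), cursors c1@9 c2@12, authorship ........1..2
After op 4 (add_cursor(10)): buffer="tbdtogkjwziw" (len 12), cursors c1@9 c3@10 c2@12, authorship ........1..2
After op 5 (insert('i')): buffer="tbdtogkjwiziiwi" (len 15), cursors c1@10 c3@12 c2@15, authorship ........11.3.22
After op 6 (delete): buffer="tbdtogkjwziw" (len 12), cursors c1@9 c3@10 c2@12, authorship ........1..2
After op 7 (add_cursor(11)): buffer="tbdtogkjwziw" (len 12), cursors c1@9 c3@10 c4@11 c2@12, authorship ........1..2
After op 8 (move_left): buffer="tbdtogkjwziw" (len 12), cursors c1@8 c3@9 c4@10 c2@11, authorship ........1..2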